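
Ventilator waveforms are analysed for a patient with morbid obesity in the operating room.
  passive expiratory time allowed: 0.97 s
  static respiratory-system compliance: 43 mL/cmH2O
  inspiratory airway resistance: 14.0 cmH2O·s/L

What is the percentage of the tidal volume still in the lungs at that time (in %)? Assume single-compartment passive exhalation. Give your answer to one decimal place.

τ = R × C = 14.0 × 43 mL/cmH2O = 14.0 × 0.043 L/cmH2O = 0.602 s.
Passive exhalation: V(t)/V₀ = e^(−t/τ) = e^(−0.97/0.602) = 0.1996.
Fraction remaining = 0.1996 → 19.96%.

20.0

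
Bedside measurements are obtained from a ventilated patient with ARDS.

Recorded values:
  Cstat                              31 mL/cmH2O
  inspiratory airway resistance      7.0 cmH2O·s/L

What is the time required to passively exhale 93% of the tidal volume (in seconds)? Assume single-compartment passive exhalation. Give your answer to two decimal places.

0.58

τ = R × C = 7.0 × 31 mL/cmH2O = 7.0 × 0.031 L/cmH2O = 0.217 s.
Exhaled fraction f = 1 − e^(−t/τ) → t = −τ·ln(1 − f) = −0.217·ln(0.07) = 0.5771 s.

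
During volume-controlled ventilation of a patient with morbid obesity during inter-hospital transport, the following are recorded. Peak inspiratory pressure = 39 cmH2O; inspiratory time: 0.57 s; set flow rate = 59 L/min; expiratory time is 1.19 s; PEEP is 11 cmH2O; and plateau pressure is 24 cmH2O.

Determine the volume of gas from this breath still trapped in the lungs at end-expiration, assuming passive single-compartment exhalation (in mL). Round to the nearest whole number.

Flow: 59 L/min ÷ 60 = 0.9833 L/s.
Vt = flow × Ti = 0.9833 L/s × 0.57 s × 1000 mL/L = 560.48 mL.
R = (PIP − Pplat)/V̇ = (39 − 24) / 0.9833 = 15.0/0.9833 = 15.255 cmH2O·s/L.
C = Vt/(Pplat − PEEP) = 560.48 / (24 − 11) = 560.48/13.0 = 43.114 mL/cmH2O.
τ = R × C = 15.255 × 0.04311 L/cmH2O = 0.6576 s.
Fraction remaining = e^(−Te/τ) = e^(−1.19/0.6576) = 0.1637.
Trapped volume = 560.48 × 0.1637 = 91.751 mL.

92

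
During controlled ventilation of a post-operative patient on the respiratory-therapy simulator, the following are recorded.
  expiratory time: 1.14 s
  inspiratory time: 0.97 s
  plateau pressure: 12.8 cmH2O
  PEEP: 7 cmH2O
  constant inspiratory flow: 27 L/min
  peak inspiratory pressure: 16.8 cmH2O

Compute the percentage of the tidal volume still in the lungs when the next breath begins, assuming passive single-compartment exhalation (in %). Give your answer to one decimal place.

Flow: 27 L/min ÷ 60 = 0.45 L/s.
Vt = flow × Ti = 0.45 L/s × 0.97 s × 1000 mL/L = 436.5 mL.
R = (PIP − Pplat)/V̇ = (16.8 − 12.8) / 0.45 = 4.0/0.45 = 8.889 cmH2O·s/L.
C = Vt/(Pplat − PEEP) = 436.5 / (12.8 − 7) = 436.5/5.8 = 75.259 mL/cmH2O.
τ = R × C = 8.889 × 0.07526 L/cmH2O = 0.669 s.
Fraction remaining at end-expiration = e^(−Te/τ) = e^(−1.14/0.669) = 0.1819 → 18.19%.

18.2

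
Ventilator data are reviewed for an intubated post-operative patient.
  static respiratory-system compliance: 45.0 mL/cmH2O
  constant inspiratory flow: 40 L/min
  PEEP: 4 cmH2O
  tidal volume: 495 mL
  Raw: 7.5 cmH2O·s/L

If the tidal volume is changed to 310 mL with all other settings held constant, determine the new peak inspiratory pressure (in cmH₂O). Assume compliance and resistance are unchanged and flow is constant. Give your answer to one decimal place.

15.9

Flow: 40 L/min ÷ 60 = 0.6667 L/s.
PIP = Vt/C + R·V̇ + PEEP (constant-flow equation of motion).
Only the elastic term changes: ΔPIP = ΔVt / C = (310 − 495) / 45.0 = -4.111 cmH2O.
Original PIP = 495/45.0 + 7.5×0.6667 + 4 = 20.0 cmH2O; new PIP = 20.0 + (-4.111) = 15.889 cmH2O.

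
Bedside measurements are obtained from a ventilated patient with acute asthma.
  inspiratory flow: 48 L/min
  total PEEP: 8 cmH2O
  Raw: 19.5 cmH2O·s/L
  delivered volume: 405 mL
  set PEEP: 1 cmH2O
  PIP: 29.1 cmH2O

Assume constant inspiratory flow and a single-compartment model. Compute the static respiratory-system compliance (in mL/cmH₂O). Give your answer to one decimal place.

Flow: 48 L/min ÷ 60 = 0.8 L/s.
Total PEEP = 8 cmH2O (set 1 + intrinsic 7); this is the baseline alveolar pressure.
Equation of motion (constant flow): PIP = Vt/C + R·V̇ + PEEP.
Vt/C = PIP − R·V̇ − PEEP = 29.1 − 19.5×0.8 − 8 = 29.1 − 15.6 − 8 = 5.5 cmH2O.
C = Vt / 5.5 = 405 / 5.5 = 73.636 mL/cmH2O.

73.6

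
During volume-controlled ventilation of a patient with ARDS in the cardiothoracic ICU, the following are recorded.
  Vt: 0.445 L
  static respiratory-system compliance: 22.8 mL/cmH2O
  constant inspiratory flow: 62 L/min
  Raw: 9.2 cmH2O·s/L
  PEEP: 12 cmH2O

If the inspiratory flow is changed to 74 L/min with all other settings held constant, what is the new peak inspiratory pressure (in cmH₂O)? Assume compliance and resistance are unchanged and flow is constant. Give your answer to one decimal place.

Flow: 62 L/min ÷ 60 = 1.0333 L/s.
New flow: 74 L/min ÷ 60 = 1.2333 L/s.
PIP = Vt/C + R·V̇ + PEEP (constant-flow equation of motion).
Only the resistive term changes: ΔPIP = R × ΔV̇ = 9.2 × (1.2333 − 1.0333) = 9.2 × 0.2 = 1.84 cmH2O.
Original PIP = 445/22.8 + 9.2×1.0333 + 12 = 41.024 cmH2O; new PIP = 41.024 + (1.84) = 42.864 cmH2O.

42.9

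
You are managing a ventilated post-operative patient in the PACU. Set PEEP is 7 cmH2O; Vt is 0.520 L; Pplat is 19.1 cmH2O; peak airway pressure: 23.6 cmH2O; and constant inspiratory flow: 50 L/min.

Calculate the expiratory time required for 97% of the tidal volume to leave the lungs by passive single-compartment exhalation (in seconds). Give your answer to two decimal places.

Flow: 50 L/min ÷ 60 = 0.8333 L/s.
R = (PIP − Pplat)/V̇ = (23.6 − 19.1) / 0.8333 = 4.5/0.8333 = 5.4 cmH2O·s/L.
C = Vt/(Pplat − PEEP) = 520.0 / (19.1 − 7) = 520.0/12.1 = 42.975 mL/cmH2O.
τ = R × C = 5.4 × 0.04298 L/cmH2O = 0.2321 s.
t = −τ·ln(1 − 0.97) = −0.2321·ln(0.03) = 0.8139 s.

0.81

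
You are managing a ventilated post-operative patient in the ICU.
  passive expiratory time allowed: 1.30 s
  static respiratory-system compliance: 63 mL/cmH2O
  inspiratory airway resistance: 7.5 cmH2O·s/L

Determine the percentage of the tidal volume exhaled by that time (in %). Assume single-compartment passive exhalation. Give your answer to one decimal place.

τ = R × C = 7.5 × 63 mL/cmH2O = 7.5 × 0.063 L/cmH2O = 0.4725 s.
Passive exhalation: V(t)/V₀ = e^(−t/τ) = e^(−1.30/0.4725) = 0.06384.
Fraction exhaled = 1 − 0.06384 = 0.9362 → 93.62%.

93.6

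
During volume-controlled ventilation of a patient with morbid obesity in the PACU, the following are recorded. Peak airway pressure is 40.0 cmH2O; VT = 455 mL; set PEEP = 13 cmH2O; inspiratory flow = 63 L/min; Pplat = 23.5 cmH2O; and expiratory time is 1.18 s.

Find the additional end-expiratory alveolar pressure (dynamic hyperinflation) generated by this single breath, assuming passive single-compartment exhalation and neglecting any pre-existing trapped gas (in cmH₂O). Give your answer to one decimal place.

Flow: 63 L/min ÷ 60 = 1.05 L/s.
R = (PIP − Pplat)/V̇ = (40.0 − 23.5) / 1.05 = 16.5/1.05 = 15.714 cmH2O·s/L.
C = Vt/(Pplat − PEEP) = 455.0 / (23.5 − 13) = 455.0/10.5 = 43.333 mL/cmH2O.
τ = R × C = 15.714 × 0.04333 L/cmH2O = 0.6809 s.
Fraction remaining = e^(−Te/τ) = e^(−1.18/0.6809) = 0.1768; trapped volume = 455.0 × 0.1768 = 80.444 mL.
Additional alveolar pressure from trapping ≈ V_trapped / C = 80.444 / 43.333 = 1.856 cmH2O.

1.9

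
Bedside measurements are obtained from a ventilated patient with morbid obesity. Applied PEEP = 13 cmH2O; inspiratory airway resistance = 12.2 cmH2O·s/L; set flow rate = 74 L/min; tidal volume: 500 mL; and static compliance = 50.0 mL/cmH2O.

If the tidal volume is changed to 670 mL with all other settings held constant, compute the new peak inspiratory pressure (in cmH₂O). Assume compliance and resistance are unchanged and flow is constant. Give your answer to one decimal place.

41.4

Flow: 74 L/min ÷ 60 = 1.2333 L/s.
PIP = Vt/C + R·V̇ + PEEP (constant-flow equation of motion).
Only the elastic term changes: ΔPIP = ΔVt / C = (670 − 500) / 50.0 = 3.4 cmH2O.
Original PIP = 500/50.0 + 12.2×1.2333 + 13 = 38.046 cmH2O; new PIP = 38.046 + (3.4) = 41.446 cmH2O.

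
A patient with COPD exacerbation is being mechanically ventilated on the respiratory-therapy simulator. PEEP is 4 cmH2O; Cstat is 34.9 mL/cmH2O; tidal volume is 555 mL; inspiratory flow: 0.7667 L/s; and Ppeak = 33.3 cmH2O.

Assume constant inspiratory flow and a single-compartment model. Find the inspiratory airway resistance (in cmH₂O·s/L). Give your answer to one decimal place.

17.5

Equation of motion (constant flow): PIP = Vt/C + R·V̇ + PEEP.
R·V̇ = PIP − Vt/C − PEEP = 33.3 − 555/34.9 − 4 = 33.3 − 15.903 − 4 = 13.397 cmH2O.
R = 13.397 / 0.7667 = 17.474 cmH2O·s/L.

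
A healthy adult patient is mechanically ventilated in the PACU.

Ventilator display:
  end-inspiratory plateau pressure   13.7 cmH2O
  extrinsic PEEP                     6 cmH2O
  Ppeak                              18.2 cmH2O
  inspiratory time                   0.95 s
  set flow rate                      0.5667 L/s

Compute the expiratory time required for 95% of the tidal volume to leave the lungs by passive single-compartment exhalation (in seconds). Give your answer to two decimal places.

Vt = flow × Ti = 0.5667 L/s × 0.95 s × 1000 mL/L = 538.37 mL.
R = (PIP − Pplat)/V̇ = (18.2 − 13.7) / 0.5667 = 4.5/0.5667 = 7.941 cmH2O·s/L.
C = Vt/(Pplat − PEEP) = 538.37 / (13.7 − 6) = 538.37/7.7 = 69.918 mL/cmH2O.
τ = R × C = 7.941 × 0.06992 L/cmH2O = 0.5552 s.
t = −τ·ln(1 − 0.95) = −0.5552·ln(0.05) = 1.663 s.

1.66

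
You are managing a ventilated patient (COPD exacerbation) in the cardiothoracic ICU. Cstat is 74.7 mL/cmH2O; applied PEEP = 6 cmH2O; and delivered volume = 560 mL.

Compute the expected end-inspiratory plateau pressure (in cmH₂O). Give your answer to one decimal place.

Pplat = PEEP + Vt / Cstat = 6 + 560 / 74.7 = 6 + 7.497 = 13.497 cmH2O.

13.5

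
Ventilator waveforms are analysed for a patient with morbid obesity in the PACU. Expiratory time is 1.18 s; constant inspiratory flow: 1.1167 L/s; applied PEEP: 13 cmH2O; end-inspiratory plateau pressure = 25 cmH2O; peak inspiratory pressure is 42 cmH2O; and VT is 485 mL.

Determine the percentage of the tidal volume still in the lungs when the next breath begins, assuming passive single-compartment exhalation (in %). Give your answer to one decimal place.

R = (PIP − Pplat)/V̇ = (42 − 25) / 1.1167 = 17.0/1.1167 = 15.223 cmH2O·s/L.
C = Vt/(Pplat − PEEP) = 485.0 / (25 − 13) = 485.0/12.0 = 40.417 mL/cmH2O.
τ = R × C = 15.223 × 0.04042 L/cmH2O = 0.6153 s.
Fraction remaining at end-expiration = e^(−Te/τ) = e^(−1.18/0.6153) = 0.1469 → 14.69%.

14.7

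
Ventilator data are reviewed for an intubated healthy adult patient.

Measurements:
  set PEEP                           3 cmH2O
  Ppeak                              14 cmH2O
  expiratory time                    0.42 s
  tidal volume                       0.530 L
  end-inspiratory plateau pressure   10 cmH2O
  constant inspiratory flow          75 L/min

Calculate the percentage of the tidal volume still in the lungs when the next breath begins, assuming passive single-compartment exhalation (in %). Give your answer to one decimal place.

Flow: 75 L/min ÷ 60 = 1.25 L/s.
R = (PIP − Pplat)/V̇ = (14 − 10) / 1.25 = 4.0/1.25 = 3.2 cmH2O·s/L.
C = Vt/(Pplat − PEEP) = 530.0 / (10 − 3) = 530.0/7.0 = 75.714 mL/cmH2O.
τ = R × C = 3.2 × 0.07571 L/cmH2O = 0.2423 s.
Fraction remaining at end-expiration = e^(−Te/τ) = e^(−0.42/0.2423) = 0.1767 → 17.67%.

17.7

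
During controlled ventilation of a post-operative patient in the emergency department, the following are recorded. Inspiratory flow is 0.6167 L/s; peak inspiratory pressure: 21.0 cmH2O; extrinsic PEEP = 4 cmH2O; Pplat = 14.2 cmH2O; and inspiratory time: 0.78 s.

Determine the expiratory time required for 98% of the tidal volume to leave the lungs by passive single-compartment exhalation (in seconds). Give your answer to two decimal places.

Vt = flow × Ti = 0.6167 L/s × 0.78 s × 1000 mL/L = 481.03 mL.
R = (PIP − Pplat)/V̇ = (21.0 − 14.2) / 0.6167 = 6.8/0.6167 = 11.026 cmH2O·s/L.
C = Vt/(Pplat − PEEP) = 481.03 / (14.2 − 4) = 481.03/10.2 = 47.16 mL/cmH2O.
τ = R × C = 11.026 × 0.04716 L/cmH2O = 0.52 s.
t = −τ·ln(1 − 0.98) = −0.52·ln(0.02) = 2.034 s.

2.03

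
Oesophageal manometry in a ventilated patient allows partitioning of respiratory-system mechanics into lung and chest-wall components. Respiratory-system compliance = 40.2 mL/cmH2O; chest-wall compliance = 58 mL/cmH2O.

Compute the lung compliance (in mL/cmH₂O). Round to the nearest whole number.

1/CL = 1/Crs − 1/Ccw.
1/CL = 1/40.2 − 1/58 = 0.007634.
CL = 130.99 mL/cmH2O.

131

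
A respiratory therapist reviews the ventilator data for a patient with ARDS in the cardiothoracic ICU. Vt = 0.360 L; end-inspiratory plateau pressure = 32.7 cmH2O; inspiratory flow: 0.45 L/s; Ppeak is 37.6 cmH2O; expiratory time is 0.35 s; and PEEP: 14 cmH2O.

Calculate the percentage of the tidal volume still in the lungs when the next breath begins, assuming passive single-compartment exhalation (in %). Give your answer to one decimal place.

18.8

R = (PIP − Pplat)/V̇ = (37.6 − 32.7) / 0.45 = 4.9/0.45 = 10.889 cmH2O·s/L.
C = Vt/(Pplat − PEEP) = 360.0 / (32.7 − 14) = 360.0/18.7 = 19.251 mL/cmH2O.
τ = R × C = 10.889 × 0.01925 L/cmH2O = 0.2096 s.
Fraction remaining at end-expiration = e^(−Te/τ) = e^(−0.35/0.2096) = 0.1883 → 18.83%.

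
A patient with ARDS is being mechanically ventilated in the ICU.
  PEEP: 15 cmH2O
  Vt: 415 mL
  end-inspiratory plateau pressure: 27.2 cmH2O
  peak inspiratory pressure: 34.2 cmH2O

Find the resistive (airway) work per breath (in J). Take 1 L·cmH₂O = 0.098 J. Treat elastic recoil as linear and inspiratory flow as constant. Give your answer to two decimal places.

0.28

With constant inspiratory flow the resistive pressure is constant at PIP − Pplat = 34.2 − 27.2 = 7.0 cmH2O, so resistive work = 7.0 × 0.415 = 2.905 L·cmH2O.
× 0.098 J/(L·cmH2O) → 0.2847 J.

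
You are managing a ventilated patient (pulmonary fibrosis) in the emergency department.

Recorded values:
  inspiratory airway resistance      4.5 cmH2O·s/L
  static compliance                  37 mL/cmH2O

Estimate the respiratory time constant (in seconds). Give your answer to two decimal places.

0.17

τ = R × C = 4.5 × 37 mL/cmH2O = 4.5 × 0.037 L/cmH2O = 0.1665 s.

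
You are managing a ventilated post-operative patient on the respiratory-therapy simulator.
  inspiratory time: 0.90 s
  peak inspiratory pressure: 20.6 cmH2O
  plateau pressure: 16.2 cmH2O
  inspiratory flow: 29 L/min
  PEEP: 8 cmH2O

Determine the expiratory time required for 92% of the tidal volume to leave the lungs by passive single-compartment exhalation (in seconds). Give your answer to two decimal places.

Flow: 29 L/min ÷ 60 = 0.4833 L/s.
Vt = flow × Ti = 0.4833 L/s × 0.90 s × 1000 mL/L = 434.97 mL.
R = (PIP − Pplat)/V̇ = (20.6 − 16.2) / 0.4833 = 4.4/0.4833 = 9.104 cmH2O·s/L.
C = Vt/(Pplat − PEEP) = 434.97 / (16.2 − 8) = 434.97/8.2 = 53.045 mL/cmH2O.
τ = R × C = 9.104 × 0.05305 L/cmH2O = 0.483 s.
t = −τ·ln(1 − 0.92) = −0.483·ln(0.08) = 1.22 s.

1.22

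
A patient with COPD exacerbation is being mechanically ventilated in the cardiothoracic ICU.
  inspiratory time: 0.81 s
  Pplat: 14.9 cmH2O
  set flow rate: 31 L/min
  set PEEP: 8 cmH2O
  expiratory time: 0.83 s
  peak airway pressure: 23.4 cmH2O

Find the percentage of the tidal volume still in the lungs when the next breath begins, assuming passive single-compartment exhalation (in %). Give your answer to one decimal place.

43.5

Flow: 31 L/min ÷ 60 = 0.5167 L/s.
Vt = flow × Ti = 0.5167 L/s × 0.81 s × 1000 mL/L = 418.53 mL.
R = (PIP − Pplat)/V̇ = (23.4 − 14.9) / 0.5167 = 8.5/0.5167 = 16.451 cmH2O·s/L.
C = Vt/(Pplat − PEEP) = 418.53 / (14.9 − 8) = 418.53/6.9 = 60.657 mL/cmH2O.
τ = R × C = 16.451 × 0.06066 L/cmH2O = 0.9979 s.
Fraction remaining at end-expiration = e^(−Te/τ) = e^(−0.83/0.9979) = 0.4353 → 43.53%.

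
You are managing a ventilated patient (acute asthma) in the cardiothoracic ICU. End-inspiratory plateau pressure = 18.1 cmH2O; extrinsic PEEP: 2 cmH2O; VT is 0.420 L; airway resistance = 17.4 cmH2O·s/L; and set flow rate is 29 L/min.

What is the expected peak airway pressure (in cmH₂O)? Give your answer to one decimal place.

Flow: 29 L/min ÷ 60 = 0.4833 L/s.
PIP = Pplat + Raw × flow = 18.1 + 17.4 × 0.4833 = 18.1 + 8.409 = 26.509 cmH2O.

26.5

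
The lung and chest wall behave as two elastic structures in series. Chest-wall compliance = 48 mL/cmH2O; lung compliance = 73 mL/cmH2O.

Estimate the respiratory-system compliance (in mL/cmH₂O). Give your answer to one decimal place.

29.0

Lung and chest wall are elastances in series: 1/Crs = 1/CL + 1/Ccw.
1/Crs = 1/73 + 1/48 = 0.03453.
Crs = 28.96 mL/cmH2O.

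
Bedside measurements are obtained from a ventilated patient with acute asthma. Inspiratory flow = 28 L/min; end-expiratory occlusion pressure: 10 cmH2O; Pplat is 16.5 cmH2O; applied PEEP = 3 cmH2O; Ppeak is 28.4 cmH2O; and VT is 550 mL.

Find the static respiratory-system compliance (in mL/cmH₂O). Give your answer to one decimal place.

84.6

End-expiratory occlusion gives total PEEP = 10 cmH2O (intrinsic PEEP = 10 − 3 = 7). Use total PEEP for the elastic gradient.
Cstat = Vt / (Pplat − PEEPtotal) = 550 / (16.5 − 10) = 550 / 6.5 = 84.615 mL/cmH2O.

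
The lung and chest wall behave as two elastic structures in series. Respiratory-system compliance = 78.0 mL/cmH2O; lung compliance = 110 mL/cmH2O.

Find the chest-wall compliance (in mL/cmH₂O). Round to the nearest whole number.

268

1/Ccw = 1/Crs − 1/CL.
1/Ccw = 1/78.0 − 1/110 = 0.00373.
Ccw = 268.1 mL/cmH2O.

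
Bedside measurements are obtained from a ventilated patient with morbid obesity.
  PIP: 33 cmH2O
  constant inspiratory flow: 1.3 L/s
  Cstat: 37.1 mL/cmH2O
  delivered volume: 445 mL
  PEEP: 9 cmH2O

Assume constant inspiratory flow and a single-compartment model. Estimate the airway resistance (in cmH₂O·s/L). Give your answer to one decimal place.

Equation of motion (constant flow): PIP = Vt/C + R·V̇ + PEEP.
R·V̇ = PIP − Vt/C − PEEP = 33 − 445/37.1 − 9 = 33 − 11.995 − 9 = 12.005 cmH2O.
R = 12.005 / 1.3 = 9.235 cmH2O·s/L.

9.2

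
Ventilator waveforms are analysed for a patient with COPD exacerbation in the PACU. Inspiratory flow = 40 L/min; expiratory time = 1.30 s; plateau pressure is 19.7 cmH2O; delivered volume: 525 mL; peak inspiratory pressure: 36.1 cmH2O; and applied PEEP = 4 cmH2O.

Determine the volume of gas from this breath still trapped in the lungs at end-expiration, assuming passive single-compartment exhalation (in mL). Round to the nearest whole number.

Flow: 40 L/min ÷ 60 = 0.6667 L/s.
R = (PIP − Pplat)/V̇ = (36.1 − 19.7) / 0.6667 = 16.4/0.6667 = 24.599 cmH2O·s/L.
C = Vt/(Pplat − PEEP) = 525.0 / (19.7 − 4) = 525.0/15.7 = 33.439 mL/cmH2O.
τ = R × C = 24.599 × 0.03344 L/cmH2O = 0.8226 s.
Fraction remaining = e^(−Te/τ) = e^(−1.30/0.8226) = 0.2059.
Trapped volume = 525.0 × 0.2059 = 108.1 mL.

108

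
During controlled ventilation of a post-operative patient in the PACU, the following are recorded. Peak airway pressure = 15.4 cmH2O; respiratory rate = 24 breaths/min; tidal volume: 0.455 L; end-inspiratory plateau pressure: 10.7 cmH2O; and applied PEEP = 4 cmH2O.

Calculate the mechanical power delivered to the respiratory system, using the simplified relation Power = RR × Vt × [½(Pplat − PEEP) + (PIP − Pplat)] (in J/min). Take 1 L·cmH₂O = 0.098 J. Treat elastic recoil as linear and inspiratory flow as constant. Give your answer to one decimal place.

8.6

Per-breath work = Vt × [½(Pplat−PEEP) + (PIP−Pplat)] = 0.455 × [0.5×6.7 + 4.7] = 0.455 × 8.05 = 3.663 L·cmH2O.
Power = 24 × 3.663 = 87.912 L·cmH2O/min.
× 0.098 J/(L·cmH2O) → 8.615 J/min.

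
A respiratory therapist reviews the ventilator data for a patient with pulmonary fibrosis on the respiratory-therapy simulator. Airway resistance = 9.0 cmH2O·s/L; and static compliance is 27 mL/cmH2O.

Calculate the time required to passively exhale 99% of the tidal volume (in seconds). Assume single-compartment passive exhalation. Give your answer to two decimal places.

1.12

τ = R × C = 9.0 × 27 mL/cmH2O = 9.0 × 0.027 L/cmH2O = 0.243 s.
Exhaled fraction f = 1 − e^(−t/τ) → t = −τ·ln(1 − f) = −0.243·ln(0.01) = 1.119 s.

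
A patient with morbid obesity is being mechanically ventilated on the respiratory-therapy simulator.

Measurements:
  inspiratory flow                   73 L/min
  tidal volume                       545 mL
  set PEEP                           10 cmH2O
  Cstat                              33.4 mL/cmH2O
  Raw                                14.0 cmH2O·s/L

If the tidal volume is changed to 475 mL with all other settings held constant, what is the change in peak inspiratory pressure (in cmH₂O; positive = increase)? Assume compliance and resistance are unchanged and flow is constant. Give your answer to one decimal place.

PIP = Vt/C + R·V̇ + PEEP (constant-flow equation of motion).
Only the elastic term changes: ΔPIP = ΔVt / C = (475 − 545) / 33.4 = -2.096 cmH2O.

-2.1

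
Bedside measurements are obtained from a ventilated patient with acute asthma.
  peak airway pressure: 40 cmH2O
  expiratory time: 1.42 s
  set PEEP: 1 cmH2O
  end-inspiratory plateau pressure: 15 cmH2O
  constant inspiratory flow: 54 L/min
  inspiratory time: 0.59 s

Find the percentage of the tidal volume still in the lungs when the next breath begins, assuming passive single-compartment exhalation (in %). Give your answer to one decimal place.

Flow: 54 L/min ÷ 60 = 0.9 L/s.
Vt = flow × Ti = 0.9 L/s × 0.59 s × 1000 mL/L = 531.0 mL.
R = (PIP − Pplat)/V̇ = (40 − 15) / 0.9 = 25.0/0.9 = 27.778 cmH2O·s/L.
C = Vt/(Pplat − PEEP) = 531.0 / (15 − 1) = 531.0/14.0 = 37.929 mL/cmH2O.
τ = R × C = 27.778 × 0.03793 L/cmH2O = 1.054 s.
Fraction remaining at end-expiration = e^(−Te/τ) = e^(−1.42/1.054) = 0.26 → 26.0%.

26.0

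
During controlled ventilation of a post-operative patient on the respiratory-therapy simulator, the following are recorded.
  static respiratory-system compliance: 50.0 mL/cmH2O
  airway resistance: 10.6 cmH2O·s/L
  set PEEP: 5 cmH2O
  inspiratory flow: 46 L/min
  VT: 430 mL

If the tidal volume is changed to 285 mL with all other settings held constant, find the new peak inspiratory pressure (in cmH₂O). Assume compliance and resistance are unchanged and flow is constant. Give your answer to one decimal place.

18.8

Flow: 46 L/min ÷ 60 = 0.7667 L/s.
PIP = Vt/C + R·V̇ + PEEP (constant-flow equation of motion).
Only the elastic term changes: ΔPIP = ΔVt / C = (285 − 430) / 50.0 = -2.9 cmH2O.
Original PIP = 430/50.0 + 10.6×0.7667 + 5 = 21.727 cmH2O; new PIP = 21.727 + (-2.9) = 18.827 cmH2O.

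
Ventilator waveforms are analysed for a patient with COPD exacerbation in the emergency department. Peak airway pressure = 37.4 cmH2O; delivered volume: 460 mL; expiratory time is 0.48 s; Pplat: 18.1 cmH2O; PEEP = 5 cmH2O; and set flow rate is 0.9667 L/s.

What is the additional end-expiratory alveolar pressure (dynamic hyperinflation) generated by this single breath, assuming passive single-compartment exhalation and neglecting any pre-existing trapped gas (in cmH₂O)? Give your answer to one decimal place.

6.6

R = (PIP − Pplat)/V̇ = (37.4 − 18.1) / 0.9667 = 19.3/0.9667 = 19.965 cmH2O·s/L.
C = Vt/(Pplat − PEEP) = 460.0 / (18.1 − 5) = 460.0/13.1 = 35.115 mL/cmH2O.
τ = R × C = 19.965 × 0.03512 L/cmH2O = 0.7012 s.
Fraction remaining = e^(−Te/τ) = e^(−0.48/0.7012) = 0.5043; trapped volume = 460.0 × 0.5043 = 231.98 mL.
Additional alveolar pressure from trapping ≈ V_trapped / C = 231.98 / 35.115 = 6.606 cmH2O.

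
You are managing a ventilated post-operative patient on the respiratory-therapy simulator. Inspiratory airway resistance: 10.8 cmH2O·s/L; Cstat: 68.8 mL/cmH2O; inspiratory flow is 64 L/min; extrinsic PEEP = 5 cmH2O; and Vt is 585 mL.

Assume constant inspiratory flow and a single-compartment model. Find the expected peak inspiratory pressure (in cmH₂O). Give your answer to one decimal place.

25.0

Flow: 64 L/min ÷ 60 = 1.0667 L/s.
Equation of motion (constant flow): PIP = Vt/C + R·V̇ + PEEP.
PIP = 585/68.8 + 10.8×1.0667 + 5 = 8.503 + 11.52 + 5 = 25.023 cmH2O.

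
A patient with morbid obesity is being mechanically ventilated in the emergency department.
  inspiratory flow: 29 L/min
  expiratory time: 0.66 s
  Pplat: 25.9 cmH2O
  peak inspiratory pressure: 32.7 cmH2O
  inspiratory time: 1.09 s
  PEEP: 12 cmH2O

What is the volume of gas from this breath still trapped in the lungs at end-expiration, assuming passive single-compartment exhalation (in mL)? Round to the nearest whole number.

Flow: 29 L/min ÷ 60 = 0.4833 L/s.
Vt = flow × Ti = 0.4833 L/s × 1.09 s × 1000 mL/L = 526.8 mL.
R = (PIP − Pplat)/V̇ = (32.7 − 25.9) / 0.4833 = 6.8/0.4833 = 14.07 cmH2O·s/L.
C = Vt/(Pplat − PEEP) = 526.8 / (25.9 − 12) = 526.8/13.9 = 37.899 mL/cmH2O.
τ = R × C = 14.07 × 0.0379 L/cmH2O = 0.5333 s.
Fraction remaining = e^(−Te/τ) = e^(−0.66/0.5333) = 0.2901.
Trapped volume = 526.8 × 0.2901 = 152.82 mL.

153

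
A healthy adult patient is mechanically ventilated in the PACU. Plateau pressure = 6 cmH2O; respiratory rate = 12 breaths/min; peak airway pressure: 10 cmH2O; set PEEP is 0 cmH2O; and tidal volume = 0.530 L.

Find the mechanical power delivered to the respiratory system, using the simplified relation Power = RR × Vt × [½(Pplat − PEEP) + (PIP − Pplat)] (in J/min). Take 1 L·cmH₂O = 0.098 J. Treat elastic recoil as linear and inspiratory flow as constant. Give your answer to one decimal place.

Per-breath work = Vt × [½(Pplat−PEEP) + (PIP−Pplat)] = 0.530 × [0.5×6.0 + 4.0] = 0.530 × 7.0 = 3.71 L·cmH2O.
Power = 12 × 3.71 = 44.52 L·cmH2O/min.
× 0.098 J/(L·cmH2O) → 4.363 J/min.

4.4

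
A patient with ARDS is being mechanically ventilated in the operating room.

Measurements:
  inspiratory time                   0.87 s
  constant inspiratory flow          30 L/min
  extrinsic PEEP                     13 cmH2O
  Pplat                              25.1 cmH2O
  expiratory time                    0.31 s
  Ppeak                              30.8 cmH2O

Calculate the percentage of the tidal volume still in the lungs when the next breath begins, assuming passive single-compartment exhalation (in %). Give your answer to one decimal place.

46.9

Flow: 30 L/min ÷ 60 = 0.5 L/s.
Vt = flow × Ti = 0.5 L/s × 0.87 s × 1000 mL/L = 435.0 mL.
R = (PIP − Pplat)/V̇ = (30.8 − 25.1) / 0.5 = 5.7/0.5 = 11.4 cmH2O·s/L.
C = Vt/(Pplat − PEEP) = 435.0 / (25.1 − 13) = 435.0/12.1 = 35.95 mL/cmH2O.
τ = R × C = 11.4 × 0.03595 L/cmH2O = 0.4098 s.
Fraction remaining at end-expiration = e^(−Te/τ) = e^(−0.31/0.4098) = 0.4693 → 46.93%.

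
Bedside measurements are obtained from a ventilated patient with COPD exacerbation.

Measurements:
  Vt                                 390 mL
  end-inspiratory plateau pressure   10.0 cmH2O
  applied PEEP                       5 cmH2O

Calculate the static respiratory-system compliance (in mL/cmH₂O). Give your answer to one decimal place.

78.0

Cstat = Vt / (Pplat − PEEP) = 390 / (10.0 − 5) = 390 / 5.0 = 78.0 mL/cmH2O.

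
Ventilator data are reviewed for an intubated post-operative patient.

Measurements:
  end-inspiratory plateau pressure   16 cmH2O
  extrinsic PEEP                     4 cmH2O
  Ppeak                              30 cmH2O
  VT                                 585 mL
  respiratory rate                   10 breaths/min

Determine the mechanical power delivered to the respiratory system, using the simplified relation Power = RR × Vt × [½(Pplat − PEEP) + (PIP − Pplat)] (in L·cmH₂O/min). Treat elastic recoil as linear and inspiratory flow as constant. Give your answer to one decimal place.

Per-breath work = Vt × [½(Pplat−PEEP) + (PIP−Pplat)] = 0.585 × [0.5×12.0 + 14.0] = 0.585 × 20.0 = 11.7 L·cmH2O.
Power = 10 × 11.7 = 117.0 L·cmH2O/min.

117.0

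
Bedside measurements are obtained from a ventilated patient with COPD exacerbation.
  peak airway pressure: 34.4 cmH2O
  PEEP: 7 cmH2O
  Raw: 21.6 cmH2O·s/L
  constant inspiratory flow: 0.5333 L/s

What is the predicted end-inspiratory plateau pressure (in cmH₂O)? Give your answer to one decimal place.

Pplat = PIP − Raw × flow = 34.4 − 21.6 × 0.5333 = 34.4 − 11.519 = 22.881 cmH2O.

22.9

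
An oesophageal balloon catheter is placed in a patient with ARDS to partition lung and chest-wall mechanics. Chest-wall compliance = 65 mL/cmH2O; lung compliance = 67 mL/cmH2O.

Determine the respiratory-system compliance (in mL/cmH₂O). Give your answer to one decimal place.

Lung and chest wall are elastances in series: 1/Crs = 1/CL + 1/Ccw.
1/Crs = 1/67 + 1/65 = 0.03031.
Crs = 32.992 mL/cmH2O.

33.0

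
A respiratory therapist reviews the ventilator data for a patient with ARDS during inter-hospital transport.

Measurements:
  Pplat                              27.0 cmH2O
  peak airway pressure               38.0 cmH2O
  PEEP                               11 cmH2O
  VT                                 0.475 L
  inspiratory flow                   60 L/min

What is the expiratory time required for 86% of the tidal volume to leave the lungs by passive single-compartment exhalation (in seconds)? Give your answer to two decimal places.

0.64

Flow: 60 L/min ÷ 60 = 1 L/s.
R = (PIP − Pplat)/V̇ = (38.0 − 27.0) / 1 = 11.0/1 = 11.0 cmH2O·s/L.
C = Vt/(Pplat − PEEP) = 475.0 / (27.0 − 11) = 475.0/16.0 = 29.688 mL/cmH2O.
τ = R × C = 11.0 × 0.02969 L/cmH2O = 0.3266 s.
t = −τ·ln(1 − 0.86) = −0.3266·ln(0.14) = 0.6421 s.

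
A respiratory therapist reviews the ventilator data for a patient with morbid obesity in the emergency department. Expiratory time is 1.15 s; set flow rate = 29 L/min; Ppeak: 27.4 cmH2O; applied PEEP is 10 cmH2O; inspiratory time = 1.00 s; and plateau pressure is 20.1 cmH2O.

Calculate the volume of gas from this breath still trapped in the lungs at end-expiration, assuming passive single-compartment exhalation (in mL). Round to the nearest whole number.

98

Flow: 29 L/min ÷ 60 = 0.4833 L/s.
Vt = flow × Ti = 0.4833 L/s × 1.00 s × 1000 mL/L = 483.3 mL.
R = (PIP − Pplat)/V̇ = (27.4 − 20.1) / 0.4833 = 7.3/0.4833 = 15.104 cmH2O·s/L.
C = Vt/(Pplat − PEEP) = 483.3 / (20.1 − 10) = 483.3/10.1 = 47.851 mL/cmH2O.
τ = R × C = 15.104 × 0.04785 L/cmH2O = 0.7227 s.
Fraction remaining = e^(−Te/τ) = e^(−1.15/0.7227) = 0.2037.
Trapped volume = 483.3 × 0.2037 = 98.448 mL.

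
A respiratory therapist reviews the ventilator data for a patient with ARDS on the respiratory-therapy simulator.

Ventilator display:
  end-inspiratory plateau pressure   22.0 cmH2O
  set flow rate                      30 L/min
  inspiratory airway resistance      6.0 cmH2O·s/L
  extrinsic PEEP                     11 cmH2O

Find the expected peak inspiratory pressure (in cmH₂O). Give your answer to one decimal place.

Flow: 30 L/min ÷ 60 = 0.5 L/s.
PIP = Pplat + Raw × flow = 22.0 + 6.0 × 0.5 = 22.0 + 3.0 = 25.0 cmH2O.

25.0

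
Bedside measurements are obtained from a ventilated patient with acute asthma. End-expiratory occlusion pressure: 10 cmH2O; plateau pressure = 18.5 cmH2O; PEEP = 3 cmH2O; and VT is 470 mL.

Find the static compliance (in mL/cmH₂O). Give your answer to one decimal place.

End-expiratory occlusion gives total PEEP = 10 cmH2O (intrinsic PEEP = 10 − 3 = 7). Use total PEEP for the elastic gradient.
Cstat = Vt / (Pplat − PEEPtotal) = 470 / (18.5 − 10) = 470 / 8.5 = 55.294 mL/cmH2O.

55.3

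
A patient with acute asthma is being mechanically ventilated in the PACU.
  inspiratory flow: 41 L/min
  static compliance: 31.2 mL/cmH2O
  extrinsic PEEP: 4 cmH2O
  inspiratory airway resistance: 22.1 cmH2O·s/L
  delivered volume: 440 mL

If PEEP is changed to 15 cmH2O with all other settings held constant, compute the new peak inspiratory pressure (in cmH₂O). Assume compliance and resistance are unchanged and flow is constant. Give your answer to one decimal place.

Flow: 41 L/min ÷ 60 = 0.6833 L/s.
PIP = Vt/C + R·V̇ + PEEP (constant-flow equation of motion).
Only the baseline term changes: ΔPIP = ΔPEEP = 15 − 4 = 11.0 cmH2O.
Original PIP = 440/31.2 + 22.1×0.6833 + 4 = 33.203 cmH2O; new PIP = 33.203 + (11.0) = 44.203 cmH2O.

44.2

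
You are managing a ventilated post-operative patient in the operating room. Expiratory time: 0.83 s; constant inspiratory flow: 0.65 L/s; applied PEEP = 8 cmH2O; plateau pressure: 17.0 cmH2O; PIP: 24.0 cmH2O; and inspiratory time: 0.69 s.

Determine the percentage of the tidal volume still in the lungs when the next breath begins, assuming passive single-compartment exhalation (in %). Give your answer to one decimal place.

21.3

Vt = flow × Ti = 0.65 L/s × 0.69 s × 1000 mL/L = 448.5 mL.
R = (PIP − Pplat)/V̇ = (24.0 − 17.0) / 0.65 = 7.0/0.65 = 10.769 cmH2O·s/L.
C = Vt/(Pplat − PEEP) = 448.5 / (17.0 − 8) = 448.5/9.0 = 49.833 mL/cmH2O.
τ = R × C = 10.769 × 0.04983 L/cmH2O = 0.5366 s.
Fraction remaining at end-expiration = e^(−Te/τ) = e^(−0.83/0.5366) = 0.2129 → 21.29%.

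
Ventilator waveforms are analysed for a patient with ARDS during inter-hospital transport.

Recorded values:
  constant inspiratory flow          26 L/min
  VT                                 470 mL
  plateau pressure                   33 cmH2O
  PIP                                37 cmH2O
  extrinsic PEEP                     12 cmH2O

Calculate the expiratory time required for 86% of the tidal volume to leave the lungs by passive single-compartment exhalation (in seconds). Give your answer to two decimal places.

0.41

Flow: 26 L/min ÷ 60 = 0.4333 L/s.
R = (PIP − Pplat)/V̇ = (37 − 33) / 0.4333 = 4.0/0.4333 = 9.231 cmH2O·s/L.
C = Vt/(Pplat − PEEP) = 470.0 / (33 − 12) = 470.0/21.0 = 22.381 mL/cmH2O.
τ = R × C = 9.231 × 0.02238 L/cmH2O = 0.2066 s.
t = −τ·ln(1 − 0.86) = −0.2066·ln(0.14) = 0.4062 s.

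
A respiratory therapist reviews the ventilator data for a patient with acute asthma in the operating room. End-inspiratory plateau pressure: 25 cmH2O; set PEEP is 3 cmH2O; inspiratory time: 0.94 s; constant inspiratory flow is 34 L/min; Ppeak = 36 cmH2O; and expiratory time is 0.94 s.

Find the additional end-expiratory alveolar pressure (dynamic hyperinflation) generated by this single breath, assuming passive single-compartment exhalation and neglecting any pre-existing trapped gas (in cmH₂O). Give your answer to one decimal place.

3.0

Flow: 34 L/min ÷ 60 = 0.5667 L/s.
Vt = flow × Ti = 0.5667 L/s × 0.94 s × 1000 mL/L = 532.7 mL.
R = (PIP − Pplat)/V̇ = (36 − 25) / 0.5667 = 11.0/0.5667 = 19.411 cmH2O·s/L.
C = Vt/(Pplat − PEEP) = 532.7 / (25 − 3) = 532.7/22.0 = 24.214 mL/cmH2O.
τ = R × C = 19.411 × 0.02421 L/cmH2O = 0.4699 s.
Fraction remaining = e^(−Te/τ) = e^(−0.94/0.4699) = 0.1353; trapped volume = 532.7 × 0.1353 = 72.074 mL.
Additional alveolar pressure from trapping ≈ V_trapped / C = 72.074 / 24.214 = 2.977 cmH2O.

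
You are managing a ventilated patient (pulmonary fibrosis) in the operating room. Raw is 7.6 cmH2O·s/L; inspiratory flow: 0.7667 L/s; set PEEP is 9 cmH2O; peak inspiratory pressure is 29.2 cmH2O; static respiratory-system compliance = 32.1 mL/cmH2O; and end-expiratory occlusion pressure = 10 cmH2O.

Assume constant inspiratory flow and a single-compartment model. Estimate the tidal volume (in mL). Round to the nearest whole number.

429

Total PEEP = 10 cmH2O (set 9 + intrinsic 1); this is the baseline alveolar pressure.
Equation of motion (constant flow): PIP = Vt/C + R·V̇ + PEEP.
Vt/C = PIP − R·V̇ − PEEP = 29.2 − 5.827 − 10 = 13.373 cmH2O.
Vt = C × 13.373 = 32.1 × 13.373 = 429.27 mL.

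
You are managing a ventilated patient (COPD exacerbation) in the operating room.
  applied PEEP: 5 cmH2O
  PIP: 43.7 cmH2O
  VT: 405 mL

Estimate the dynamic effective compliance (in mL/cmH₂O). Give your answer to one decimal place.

Dynamic compliance = Vt / (PIP − PEEP) = 405 / (43.7 − 5) = 405 / 38.7 = 10.465 mL/cmH2O.

10.5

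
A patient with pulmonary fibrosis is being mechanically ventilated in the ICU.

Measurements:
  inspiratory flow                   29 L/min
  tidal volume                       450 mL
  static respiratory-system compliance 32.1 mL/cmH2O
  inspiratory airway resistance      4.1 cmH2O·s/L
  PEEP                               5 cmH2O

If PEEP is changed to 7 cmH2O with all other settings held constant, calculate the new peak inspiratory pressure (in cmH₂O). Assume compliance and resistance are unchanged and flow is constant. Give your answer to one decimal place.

Flow: 29 L/min ÷ 60 = 0.4833 L/s.
PIP = Vt/C + R·V̇ + PEEP (constant-flow equation of motion).
Only the baseline term changes: ΔPIP = ΔPEEP = 7 − 5 = 2.0 cmH2O.
Original PIP = 450/32.1 + 4.1×0.4833 + 5 = 21.0 cmH2O; new PIP = 21.0 + (2.0) = 23.0 cmH2O.

23.0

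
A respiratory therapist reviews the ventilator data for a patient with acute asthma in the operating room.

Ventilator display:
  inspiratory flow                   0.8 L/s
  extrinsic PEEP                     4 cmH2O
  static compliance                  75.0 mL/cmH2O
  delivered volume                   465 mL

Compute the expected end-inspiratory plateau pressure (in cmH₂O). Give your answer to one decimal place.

Pplat = PEEP + Vt / Cstat = 4 + 465 / 75.0 = 4 + 6.2 = 10.2 cmH2O.

10.2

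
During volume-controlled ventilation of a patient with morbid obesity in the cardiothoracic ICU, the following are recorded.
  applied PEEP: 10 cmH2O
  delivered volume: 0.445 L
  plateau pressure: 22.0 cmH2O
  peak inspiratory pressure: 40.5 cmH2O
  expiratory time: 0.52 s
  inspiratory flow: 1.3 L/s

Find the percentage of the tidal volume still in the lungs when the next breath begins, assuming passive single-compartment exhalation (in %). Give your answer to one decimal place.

37.3

R = (PIP − Pplat)/V̇ = (40.5 − 22.0) / 1.3 = 18.5/1.3 = 14.231 cmH2O·s/L.
C = Vt/(Pplat − PEEP) = 445.0 / (22.0 − 10) = 445.0/12.0 = 37.083 mL/cmH2O.
τ = R × C = 14.231 × 0.03708 L/cmH2O = 0.5277 s.
Fraction remaining at end-expiration = e^(−Te/τ) = e^(−0.52/0.5277) = 0.3733 → 37.33%.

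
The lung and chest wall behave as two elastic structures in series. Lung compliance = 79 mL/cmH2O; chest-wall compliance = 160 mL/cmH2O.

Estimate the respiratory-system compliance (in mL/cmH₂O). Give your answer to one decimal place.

52.9

Lung and chest wall are elastances in series: 1/Crs = 1/CL + 1/Ccw.
1/Crs = 1/79 + 1/160 = 0.01891.
Crs = 52.882 mL/cmH2O.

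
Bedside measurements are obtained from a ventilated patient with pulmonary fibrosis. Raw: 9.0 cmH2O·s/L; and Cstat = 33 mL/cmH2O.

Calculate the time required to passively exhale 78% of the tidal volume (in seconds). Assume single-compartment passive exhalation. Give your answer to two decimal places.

0.45

τ = R × C = 9.0 × 33 mL/cmH2O = 9.0 × 0.033 L/cmH2O = 0.297 s.
Exhaled fraction f = 1 − e^(−t/τ) → t = −τ·ln(1 − f) = −0.297·ln(0.22) = 0.4497 s.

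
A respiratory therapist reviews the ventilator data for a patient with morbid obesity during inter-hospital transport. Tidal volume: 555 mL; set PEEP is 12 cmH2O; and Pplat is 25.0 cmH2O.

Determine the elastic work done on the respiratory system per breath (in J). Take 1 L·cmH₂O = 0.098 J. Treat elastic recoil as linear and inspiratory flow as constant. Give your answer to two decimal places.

0.35

Elastic work ≈ ½ × (Pplat − PEEP) × Vt = 0.5 × (25.0 − 12) × 0.555 L = 0.5 × 13.0 × 0.555 = 3.608 L·cmH2O.
× 0.098 J/(L·cmH2O) → 0.3536 J.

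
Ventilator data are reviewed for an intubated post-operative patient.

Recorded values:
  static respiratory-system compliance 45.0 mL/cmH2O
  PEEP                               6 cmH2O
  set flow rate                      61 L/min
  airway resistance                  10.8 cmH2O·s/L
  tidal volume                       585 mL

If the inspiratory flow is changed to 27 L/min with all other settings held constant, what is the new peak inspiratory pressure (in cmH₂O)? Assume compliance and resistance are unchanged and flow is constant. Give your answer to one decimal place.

23.9

Flow: 61 L/min ÷ 60 = 1.0167 L/s.
New flow: 27 L/min ÷ 60 = 0.45 L/s.
PIP = Vt/C + R·V̇ + PEEP (constant-flow equation of motion).
Only the resistive term changes: ΔPIP = R × ΔV̇ = 10.8 × (0.45 − 1.0167) = 10.8 × -0.5667 = -6.12 cmH2O.
Original PIP = 585/45.0 + 10.8×1.0167 + 6 = 29.98 cmH2O; new PIP = 29.98 + (-6.12) = 23.86 cmH2O.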